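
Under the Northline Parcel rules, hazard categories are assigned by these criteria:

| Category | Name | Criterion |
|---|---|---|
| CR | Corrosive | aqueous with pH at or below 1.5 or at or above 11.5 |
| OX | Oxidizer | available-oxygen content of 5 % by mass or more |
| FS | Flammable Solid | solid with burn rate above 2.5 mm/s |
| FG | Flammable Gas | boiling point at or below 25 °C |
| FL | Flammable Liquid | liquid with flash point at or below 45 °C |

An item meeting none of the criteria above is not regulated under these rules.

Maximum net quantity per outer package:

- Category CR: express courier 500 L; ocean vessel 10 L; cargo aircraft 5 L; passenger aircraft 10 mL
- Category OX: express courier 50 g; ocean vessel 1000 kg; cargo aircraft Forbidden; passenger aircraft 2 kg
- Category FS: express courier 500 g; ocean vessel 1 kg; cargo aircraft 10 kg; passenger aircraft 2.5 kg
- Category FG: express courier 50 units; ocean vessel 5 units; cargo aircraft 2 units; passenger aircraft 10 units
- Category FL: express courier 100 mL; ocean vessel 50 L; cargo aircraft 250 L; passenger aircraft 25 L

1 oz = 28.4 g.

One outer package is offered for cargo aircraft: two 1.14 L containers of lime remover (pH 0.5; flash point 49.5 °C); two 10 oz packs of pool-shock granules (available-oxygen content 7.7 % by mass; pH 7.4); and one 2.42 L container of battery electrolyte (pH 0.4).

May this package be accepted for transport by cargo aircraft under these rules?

No

The lime remover has pH 0.5, which is ≤ 1.5, so it is Category CR (Corrosive).
Pool-shock granules: available-oxygen content 7.7 % by mass ≥ 5 % by mass → Category OX (Oxidizer).
Battery electrolyte: pH 0.4 ≤ 1.5 → Category CR (Corrosive).
Category CR net quantity: (two 1.14 L containers = 2.28 L) + 2.42 L = 4.7 L.
That is within the Category CR cargo aircraft limit of 5 L.
Category OX quantity: two 10 oz packs = 568 g.
Category OX is Forbidden by cargo aircraft.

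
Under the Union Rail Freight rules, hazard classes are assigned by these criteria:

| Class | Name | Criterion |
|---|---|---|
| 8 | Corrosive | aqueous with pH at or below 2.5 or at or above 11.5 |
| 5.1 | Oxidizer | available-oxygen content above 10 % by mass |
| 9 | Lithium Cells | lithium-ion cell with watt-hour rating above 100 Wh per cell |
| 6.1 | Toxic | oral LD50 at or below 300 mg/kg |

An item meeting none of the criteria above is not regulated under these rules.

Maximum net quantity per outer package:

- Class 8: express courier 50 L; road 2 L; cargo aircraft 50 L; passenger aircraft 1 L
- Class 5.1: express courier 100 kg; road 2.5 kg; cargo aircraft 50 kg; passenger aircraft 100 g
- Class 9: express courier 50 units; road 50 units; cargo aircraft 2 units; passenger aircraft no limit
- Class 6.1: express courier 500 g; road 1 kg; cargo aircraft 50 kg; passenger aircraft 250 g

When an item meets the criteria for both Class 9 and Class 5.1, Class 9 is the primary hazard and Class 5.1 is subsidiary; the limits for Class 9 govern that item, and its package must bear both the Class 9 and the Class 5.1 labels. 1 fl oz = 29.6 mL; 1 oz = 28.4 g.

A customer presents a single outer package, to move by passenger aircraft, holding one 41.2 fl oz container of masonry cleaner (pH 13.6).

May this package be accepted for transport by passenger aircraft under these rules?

With pH 13.6 (≥ 11.5), the masonry cleaner falls in Class 8.
Class 8 quantity: one 41.2 fl oz container = 1219.52 mL.
1219.52 mL exceeds the passenger aircraft limit of 1 L for Class 8.

No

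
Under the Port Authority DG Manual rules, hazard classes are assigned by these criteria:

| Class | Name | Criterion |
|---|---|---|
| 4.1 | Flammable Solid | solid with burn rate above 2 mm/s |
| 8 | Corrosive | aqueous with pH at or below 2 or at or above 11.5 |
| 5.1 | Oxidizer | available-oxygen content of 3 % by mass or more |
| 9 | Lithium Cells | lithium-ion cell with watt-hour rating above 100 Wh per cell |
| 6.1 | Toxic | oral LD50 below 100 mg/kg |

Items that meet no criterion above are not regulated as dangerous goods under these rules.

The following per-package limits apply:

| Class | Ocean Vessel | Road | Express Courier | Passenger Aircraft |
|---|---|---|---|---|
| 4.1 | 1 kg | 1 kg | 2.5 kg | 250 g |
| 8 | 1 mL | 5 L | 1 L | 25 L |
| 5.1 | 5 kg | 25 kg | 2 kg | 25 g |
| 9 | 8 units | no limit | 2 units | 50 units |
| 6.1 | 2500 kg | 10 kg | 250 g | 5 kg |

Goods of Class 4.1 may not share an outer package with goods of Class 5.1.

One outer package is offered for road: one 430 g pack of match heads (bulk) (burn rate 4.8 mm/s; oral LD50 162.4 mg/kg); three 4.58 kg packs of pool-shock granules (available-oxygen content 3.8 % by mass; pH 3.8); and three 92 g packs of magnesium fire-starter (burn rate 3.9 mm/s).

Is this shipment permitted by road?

No

With burn rate 4.8 mm/s (> 2 mm/s), the match heads (bulk) fall in Class 4.1.
The pool-shock granules have available-oxygen content 3.8 % by mass, which is ≥ 3 % by mass, so they are Class 5.1 (Oxidizer).
Burn rate 3.9 mm/s meets the Class 4.1 criterion (Flammable Solid), so the magnesium fire-starter is Class 4.1.
Class 4.1 net quantity: 430 g + (three 92 g packs = 276 g) = 706 g.
706 g ≤ 1 kg (road limit, Class 4.1) — within limit.
Class 5.1 quantity: three 4.58 kg packs = 13.74 kg.
13.74 kg ≤ 25 kg (road limit, Class 5.1) — within limit.
Class 4.1 and Class 5.1 may not share an outer package.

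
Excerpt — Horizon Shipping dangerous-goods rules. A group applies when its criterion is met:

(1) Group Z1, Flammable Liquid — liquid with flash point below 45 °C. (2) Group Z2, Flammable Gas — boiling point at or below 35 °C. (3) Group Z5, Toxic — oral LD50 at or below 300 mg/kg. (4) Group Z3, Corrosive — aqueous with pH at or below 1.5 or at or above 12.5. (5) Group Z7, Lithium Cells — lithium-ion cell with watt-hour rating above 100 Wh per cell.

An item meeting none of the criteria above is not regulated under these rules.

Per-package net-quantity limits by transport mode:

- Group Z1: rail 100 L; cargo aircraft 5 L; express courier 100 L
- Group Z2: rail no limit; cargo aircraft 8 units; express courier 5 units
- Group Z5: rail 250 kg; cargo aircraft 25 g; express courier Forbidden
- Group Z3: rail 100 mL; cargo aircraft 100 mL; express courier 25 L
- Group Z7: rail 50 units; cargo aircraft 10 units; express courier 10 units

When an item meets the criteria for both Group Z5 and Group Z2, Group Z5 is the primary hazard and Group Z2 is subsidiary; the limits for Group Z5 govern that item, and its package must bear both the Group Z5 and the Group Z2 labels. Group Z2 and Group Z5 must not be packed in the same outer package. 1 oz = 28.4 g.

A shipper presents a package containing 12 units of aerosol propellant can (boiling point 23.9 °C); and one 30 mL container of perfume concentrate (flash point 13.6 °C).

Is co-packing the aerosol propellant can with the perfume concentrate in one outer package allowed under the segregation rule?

Boiling point 23.9 °C meets the Group Z2 criterion (Flammable Gas), so the aerosol propellant can is Group Z2.
Perfume concentrate: flash point 13.6 °C < 45 °C → Group Z1 (Flammable Liquid).
No segregation rule bars Group Z2 with Group Z1.

Yes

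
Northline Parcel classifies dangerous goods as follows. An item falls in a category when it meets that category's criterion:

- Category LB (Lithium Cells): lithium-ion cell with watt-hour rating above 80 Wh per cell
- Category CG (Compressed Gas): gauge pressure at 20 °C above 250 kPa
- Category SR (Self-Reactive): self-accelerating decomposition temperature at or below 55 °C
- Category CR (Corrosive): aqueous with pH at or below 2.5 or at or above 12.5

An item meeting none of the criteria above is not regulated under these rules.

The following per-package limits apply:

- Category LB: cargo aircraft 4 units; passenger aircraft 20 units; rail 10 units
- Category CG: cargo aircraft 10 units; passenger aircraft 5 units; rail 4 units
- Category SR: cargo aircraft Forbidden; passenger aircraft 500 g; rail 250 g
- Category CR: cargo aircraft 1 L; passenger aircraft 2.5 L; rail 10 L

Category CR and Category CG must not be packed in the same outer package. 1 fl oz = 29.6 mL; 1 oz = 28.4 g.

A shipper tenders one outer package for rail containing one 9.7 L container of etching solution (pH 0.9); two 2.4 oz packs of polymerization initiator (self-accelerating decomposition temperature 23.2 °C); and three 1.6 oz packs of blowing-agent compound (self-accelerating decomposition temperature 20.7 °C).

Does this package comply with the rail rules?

With pH 0.9 (≤ 2.5), the etching solution falls in Category CR.
With self-accelerating decomposition temperature 23.2 °C (≤ 55 °C), the polymerization initiator falls in Category SR.
Self-accelerating decomposition temperature 20.7 °C meets the Category SR criterion (Self-Reactive), so the blowing-agent compound is Category SR.
Total Category SR: (two 2.4 oz packs = 136.32 g) + (three 1.6 oz packs = 136.32 g) = 272.64 g.
272.64 g > 250 g (rail limit, Category SR) — over the limit.
Category CR quantity: 9.7 L.
9.7 L ≤ 10 L (rail limit, Category CR) — within limit.
The segregation rule (Category CR with Category CG) does not apply to Category SR with Category CR.

No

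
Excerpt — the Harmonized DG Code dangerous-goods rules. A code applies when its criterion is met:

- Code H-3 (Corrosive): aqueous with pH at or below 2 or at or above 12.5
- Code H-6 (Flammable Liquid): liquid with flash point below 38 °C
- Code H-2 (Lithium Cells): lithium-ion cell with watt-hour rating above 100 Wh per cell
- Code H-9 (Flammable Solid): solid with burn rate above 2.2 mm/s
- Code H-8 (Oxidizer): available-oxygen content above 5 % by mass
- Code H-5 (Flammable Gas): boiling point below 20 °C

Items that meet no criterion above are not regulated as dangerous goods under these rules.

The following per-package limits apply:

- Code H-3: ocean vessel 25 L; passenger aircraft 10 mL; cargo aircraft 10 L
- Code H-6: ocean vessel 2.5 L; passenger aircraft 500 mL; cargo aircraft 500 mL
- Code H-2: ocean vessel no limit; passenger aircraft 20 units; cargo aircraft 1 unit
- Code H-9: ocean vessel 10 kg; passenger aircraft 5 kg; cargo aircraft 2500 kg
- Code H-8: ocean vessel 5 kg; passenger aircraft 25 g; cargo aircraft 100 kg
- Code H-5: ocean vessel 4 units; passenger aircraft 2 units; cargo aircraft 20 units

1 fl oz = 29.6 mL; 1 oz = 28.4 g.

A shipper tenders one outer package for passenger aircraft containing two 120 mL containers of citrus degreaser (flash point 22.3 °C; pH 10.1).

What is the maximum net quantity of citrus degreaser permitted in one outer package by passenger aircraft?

Flash point 22.3 °C meets the Code H-6 criterion (Flammable Liquid), so the citrus degreaser is Code H-6.
The passenger aircraft limit for Code H-6 is 500 mL.

500 mL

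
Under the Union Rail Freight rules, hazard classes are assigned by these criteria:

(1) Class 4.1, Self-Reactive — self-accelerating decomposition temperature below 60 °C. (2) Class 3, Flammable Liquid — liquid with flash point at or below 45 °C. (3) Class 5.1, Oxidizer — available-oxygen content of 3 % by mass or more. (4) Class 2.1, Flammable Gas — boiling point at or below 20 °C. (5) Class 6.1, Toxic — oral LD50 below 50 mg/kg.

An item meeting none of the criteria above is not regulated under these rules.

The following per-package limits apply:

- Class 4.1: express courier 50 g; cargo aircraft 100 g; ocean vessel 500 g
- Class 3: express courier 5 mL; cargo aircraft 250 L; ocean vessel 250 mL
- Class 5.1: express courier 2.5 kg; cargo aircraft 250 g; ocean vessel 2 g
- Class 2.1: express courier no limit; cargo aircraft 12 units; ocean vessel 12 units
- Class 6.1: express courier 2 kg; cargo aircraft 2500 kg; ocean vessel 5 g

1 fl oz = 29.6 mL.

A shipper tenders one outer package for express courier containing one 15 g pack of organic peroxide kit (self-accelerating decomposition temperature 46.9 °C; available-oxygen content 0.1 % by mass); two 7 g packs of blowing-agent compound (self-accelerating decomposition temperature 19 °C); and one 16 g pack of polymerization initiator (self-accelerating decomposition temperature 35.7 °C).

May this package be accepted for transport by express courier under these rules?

Self-accelerating decomposition temperature 46.9 °C meets the Class 4.1 criterion (Self-Reactive), so the organic peroxide kit is Class 4.1.
Blowing-agent compound: self-accelerating decomposition temperature 19 °C < 60 °C → Class 4.1 (Self-Reactive).
Polymerization initiator: self-accelerating decomposition temperature 35.7 °C < 60 °C → Class 4.1 (Self-Reactive).
Class 4.1 net quantity: 15 g + (two 7 g packs = 14 g) + 16 g = 45 g.
That is within the Class 4.1 express courier limit of 50 g.

Yes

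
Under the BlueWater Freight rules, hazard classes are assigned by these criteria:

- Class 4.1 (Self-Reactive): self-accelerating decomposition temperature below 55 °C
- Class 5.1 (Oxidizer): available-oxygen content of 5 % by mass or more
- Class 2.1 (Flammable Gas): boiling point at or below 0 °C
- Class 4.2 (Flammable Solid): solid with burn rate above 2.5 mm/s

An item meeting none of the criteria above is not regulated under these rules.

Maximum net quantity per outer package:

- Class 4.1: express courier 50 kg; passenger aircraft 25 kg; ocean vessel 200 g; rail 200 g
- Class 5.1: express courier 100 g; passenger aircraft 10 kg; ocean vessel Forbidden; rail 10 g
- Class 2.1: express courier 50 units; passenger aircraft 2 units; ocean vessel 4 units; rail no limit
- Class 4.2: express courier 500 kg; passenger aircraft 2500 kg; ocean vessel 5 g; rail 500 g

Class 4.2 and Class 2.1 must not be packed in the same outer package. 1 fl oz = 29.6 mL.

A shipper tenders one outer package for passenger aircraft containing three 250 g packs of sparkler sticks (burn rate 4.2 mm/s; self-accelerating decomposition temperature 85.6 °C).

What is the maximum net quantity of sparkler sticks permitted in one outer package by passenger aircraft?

Sparkler sticks: burn rate 4.2 mm/s > 2.5 mm/s → Class 4.2 (Flammable Solid).
The passenger aircraft limit for Class 4.2 is 2500 kg.

2500 kg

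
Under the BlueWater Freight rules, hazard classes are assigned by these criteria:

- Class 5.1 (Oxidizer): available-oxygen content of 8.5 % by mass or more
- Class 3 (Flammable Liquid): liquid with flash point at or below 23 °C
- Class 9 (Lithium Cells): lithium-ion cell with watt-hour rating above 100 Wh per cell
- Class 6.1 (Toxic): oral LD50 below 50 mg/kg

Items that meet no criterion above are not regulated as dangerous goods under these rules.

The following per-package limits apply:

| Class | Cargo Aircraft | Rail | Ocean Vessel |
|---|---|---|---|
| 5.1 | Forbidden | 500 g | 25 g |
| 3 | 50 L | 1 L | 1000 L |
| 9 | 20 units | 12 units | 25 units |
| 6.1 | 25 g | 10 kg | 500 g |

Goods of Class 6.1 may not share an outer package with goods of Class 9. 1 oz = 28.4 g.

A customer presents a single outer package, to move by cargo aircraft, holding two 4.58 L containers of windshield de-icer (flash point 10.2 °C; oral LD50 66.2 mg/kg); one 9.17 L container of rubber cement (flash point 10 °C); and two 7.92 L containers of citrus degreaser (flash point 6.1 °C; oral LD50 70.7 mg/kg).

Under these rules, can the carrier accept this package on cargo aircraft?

Yes

Flash point 10.2 °C meets the Class 3 criterion (Flammable Liquid), so the windshield de-icer is Class 3.
Flash point 10 °C meets the Class 3 criterion (Flammable Liquid), so the rubber cement is Class 3.
Flash point 6.1 °C meets the Class 3 criterion (Flammable Liquid), so the citrus degreaser is Class 3.
Class 3 net quantity: (two 4.58 L containers = 9.16 L) + 9.17 L + (two 7.92 L containers = 15.84 L) = 34.17 L.
34.17 L ≤ 50 L (cargo aircraft limit, Class 3) — within limit.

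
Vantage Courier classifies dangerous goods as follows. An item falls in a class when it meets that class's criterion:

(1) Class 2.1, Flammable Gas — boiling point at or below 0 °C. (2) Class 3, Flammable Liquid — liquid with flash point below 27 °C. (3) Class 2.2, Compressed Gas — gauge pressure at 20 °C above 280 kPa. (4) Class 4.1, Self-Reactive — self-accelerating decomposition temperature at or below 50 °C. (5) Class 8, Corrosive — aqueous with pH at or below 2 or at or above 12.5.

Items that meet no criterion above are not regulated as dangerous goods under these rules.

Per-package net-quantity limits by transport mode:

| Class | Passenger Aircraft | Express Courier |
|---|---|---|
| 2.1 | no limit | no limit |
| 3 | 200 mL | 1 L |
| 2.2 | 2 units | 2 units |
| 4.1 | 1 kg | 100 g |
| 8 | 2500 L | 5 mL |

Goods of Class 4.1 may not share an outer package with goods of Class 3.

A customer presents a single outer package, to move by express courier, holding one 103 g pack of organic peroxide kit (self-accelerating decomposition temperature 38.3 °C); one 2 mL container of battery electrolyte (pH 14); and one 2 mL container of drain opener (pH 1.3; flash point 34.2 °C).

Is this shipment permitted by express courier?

Self-accelerating decomposition temperature 38.3 °C meets the Class 4.1 criterion (Self-Reactive), so the organic peroxide kit is Class 4.1.
pH 14 meets the Class 8 criterion (Corrosive), so the battery electrolyte is Class 8.
The drain opener has pH 1.3, which is ≤ 2, so it is Class 8 (Corrosive).
Class 4.1 quantity: 103 g.
103 g > 100 g (express courier limit, Class 4.1) — over the limit.
Class 8 net quantity: 2 mL + 2 mL = 4 mL.
4 mL is within the express courier limit of 5 mL for Class 8.
The segregation rule (Class 4.1 with Class 3) does not apply to Class 4.1 with Class 8.

No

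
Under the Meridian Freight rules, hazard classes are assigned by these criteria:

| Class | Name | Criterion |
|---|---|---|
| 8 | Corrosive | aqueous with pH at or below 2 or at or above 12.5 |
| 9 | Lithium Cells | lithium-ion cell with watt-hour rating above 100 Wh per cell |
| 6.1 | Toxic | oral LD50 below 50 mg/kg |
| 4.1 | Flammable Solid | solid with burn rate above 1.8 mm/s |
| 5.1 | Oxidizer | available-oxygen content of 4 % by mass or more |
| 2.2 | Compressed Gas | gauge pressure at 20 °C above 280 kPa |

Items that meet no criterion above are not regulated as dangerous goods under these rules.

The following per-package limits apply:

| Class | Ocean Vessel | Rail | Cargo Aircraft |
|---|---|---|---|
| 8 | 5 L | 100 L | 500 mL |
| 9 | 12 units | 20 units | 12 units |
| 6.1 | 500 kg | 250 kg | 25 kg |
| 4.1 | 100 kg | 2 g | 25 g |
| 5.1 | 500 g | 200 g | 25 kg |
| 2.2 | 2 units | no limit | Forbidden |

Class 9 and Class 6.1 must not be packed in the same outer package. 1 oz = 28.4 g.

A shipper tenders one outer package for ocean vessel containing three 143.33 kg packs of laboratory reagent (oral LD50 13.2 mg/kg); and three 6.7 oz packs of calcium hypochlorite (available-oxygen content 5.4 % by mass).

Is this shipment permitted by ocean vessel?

No

Oral LD50 13.2 mg/kg meets the Class 6.1 criterion (Toxic), so the laboratory reagent is Class 6.1.
With available-oxygen content 5.4 % by mass (≥ 4 % by mass), the calcium hypochlorite falls in Class 5.1.
Class 5.1 quantity: three 6.7 oz packs = 570.84 g.
570.84 g > 500 g (ocean vessel limit, Class 5.1) — over the limit.
Class 6.1 quantity: three 143.33 kg packs = 429.99 kg.
429.99 kg ≤ 500 kg (ocean vessel limit, Class 6.1) — within limit.
The segregation rule (Class 9 with Class 6.1) does not apply to Class 5.1 with Class 6.1.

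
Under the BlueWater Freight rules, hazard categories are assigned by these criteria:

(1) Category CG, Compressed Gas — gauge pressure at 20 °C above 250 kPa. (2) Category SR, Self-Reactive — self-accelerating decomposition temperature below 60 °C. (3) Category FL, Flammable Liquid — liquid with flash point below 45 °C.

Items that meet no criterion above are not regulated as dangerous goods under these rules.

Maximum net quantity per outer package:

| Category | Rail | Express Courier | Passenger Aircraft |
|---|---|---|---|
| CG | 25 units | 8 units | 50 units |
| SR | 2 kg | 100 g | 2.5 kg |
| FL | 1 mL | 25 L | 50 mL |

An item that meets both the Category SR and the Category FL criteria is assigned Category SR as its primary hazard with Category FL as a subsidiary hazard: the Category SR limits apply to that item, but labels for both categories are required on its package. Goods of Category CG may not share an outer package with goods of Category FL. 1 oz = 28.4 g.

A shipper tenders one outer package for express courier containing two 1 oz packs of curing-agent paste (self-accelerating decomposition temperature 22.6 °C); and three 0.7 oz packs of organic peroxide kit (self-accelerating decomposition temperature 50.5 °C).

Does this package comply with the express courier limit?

No

The curing-agent paste has self-accelerating decomposition temperature 22.6 °C, which is < 60 °C, so it is Category SR (Self-Reactive).
With self-accelerating decomposition temperature 50.5 °C (< 60 °C), the organic peroxide kit falls in Category SR.
Category SR net quantity: (two 1 oz packs = 56.8 g) + (three 0.7 oz packs = 59.64 g) = 116.44 g.
That exceeds the Category SR express courier limit of 100 g.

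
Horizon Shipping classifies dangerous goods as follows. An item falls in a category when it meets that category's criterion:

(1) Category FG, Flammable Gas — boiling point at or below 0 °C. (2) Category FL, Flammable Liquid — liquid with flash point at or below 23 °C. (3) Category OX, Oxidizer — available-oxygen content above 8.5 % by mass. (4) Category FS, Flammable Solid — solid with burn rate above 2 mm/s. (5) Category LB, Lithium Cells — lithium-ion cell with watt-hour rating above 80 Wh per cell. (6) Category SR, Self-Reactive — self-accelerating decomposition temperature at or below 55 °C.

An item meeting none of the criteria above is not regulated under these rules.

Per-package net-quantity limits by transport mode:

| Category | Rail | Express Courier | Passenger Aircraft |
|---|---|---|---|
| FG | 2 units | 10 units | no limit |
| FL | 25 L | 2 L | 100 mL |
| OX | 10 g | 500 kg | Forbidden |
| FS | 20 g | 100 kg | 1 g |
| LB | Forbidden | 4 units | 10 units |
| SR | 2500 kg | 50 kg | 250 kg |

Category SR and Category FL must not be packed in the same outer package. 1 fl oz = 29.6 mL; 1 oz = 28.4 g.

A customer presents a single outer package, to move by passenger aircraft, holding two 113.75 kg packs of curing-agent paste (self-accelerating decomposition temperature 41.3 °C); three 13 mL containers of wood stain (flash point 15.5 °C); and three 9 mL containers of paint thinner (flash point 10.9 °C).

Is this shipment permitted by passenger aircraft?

With self-accelerating decomposition temperature 41.3 °C (≤ 55 °C), the curing-agent paste falls in Category SR.
Wood stain: flash point 15.5 °C ≤ 23 °C → Category FL (Flammable Liquid).
Paint thinner: flash point 10.9 °C ≤ 23 °C → Category FL (Flammable Liquid).
Category SR quantity: two 113.75 kg packs = 227.5 kg.
That is within the Category SR passenger aircraft limit of 250 kg.
Category FL net quantity: (three 13 mL containers = 39 mL) + (three 9 mL containers = 27 mL) = 66 mL.
66 mL ≤ 100 mL (passenger aircraft limit, Category FL) — within limit.
Category SR and Category FL may not share an outer package.

No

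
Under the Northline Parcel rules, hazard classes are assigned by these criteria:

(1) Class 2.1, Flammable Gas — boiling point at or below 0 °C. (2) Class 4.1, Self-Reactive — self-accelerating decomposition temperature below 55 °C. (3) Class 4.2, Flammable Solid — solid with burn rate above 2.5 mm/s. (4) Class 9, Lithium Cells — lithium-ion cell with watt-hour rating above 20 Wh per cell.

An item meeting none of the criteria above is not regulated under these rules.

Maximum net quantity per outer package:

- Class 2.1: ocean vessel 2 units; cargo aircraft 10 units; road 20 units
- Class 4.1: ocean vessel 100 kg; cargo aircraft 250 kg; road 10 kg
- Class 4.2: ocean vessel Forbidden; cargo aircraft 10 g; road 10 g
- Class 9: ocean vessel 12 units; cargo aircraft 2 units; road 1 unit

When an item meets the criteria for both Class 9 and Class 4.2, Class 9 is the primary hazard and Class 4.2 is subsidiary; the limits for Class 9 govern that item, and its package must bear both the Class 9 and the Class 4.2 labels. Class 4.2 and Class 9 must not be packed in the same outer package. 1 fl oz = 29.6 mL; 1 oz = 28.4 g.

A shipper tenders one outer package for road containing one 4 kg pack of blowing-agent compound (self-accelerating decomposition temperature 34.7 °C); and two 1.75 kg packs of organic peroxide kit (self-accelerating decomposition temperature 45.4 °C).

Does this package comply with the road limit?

With self-accelerating decomposition temperature 34.7 °C (< 55 °C), the blowing-agent compound falls in Class 4.1.
Self-accelerating decomposition temperature 45.4 °C meets the Class 4.1 criterion (Self-Reactive), so the organic peroxide kit is Class 4.1.
Total Class 4.1: 4 kg + (two 1.75 kg packs = 3.5 kg) = 7.5 kg.
7.5 kg is within the road limit of 10 kg for Class 4.1.

Yes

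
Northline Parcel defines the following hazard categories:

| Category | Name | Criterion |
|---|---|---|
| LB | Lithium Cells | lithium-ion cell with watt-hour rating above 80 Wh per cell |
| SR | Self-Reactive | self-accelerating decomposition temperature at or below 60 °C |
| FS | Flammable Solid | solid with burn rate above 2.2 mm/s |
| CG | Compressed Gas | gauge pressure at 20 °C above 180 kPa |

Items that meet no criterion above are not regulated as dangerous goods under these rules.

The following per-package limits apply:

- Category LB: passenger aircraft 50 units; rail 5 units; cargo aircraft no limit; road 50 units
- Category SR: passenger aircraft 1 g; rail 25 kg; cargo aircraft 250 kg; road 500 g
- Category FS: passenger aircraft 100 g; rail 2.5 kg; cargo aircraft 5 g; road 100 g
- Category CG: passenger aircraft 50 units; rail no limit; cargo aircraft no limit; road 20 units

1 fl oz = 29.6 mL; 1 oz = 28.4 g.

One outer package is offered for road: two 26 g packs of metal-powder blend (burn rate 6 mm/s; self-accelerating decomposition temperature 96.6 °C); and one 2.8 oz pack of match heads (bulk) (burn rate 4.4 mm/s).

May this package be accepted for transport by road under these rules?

No

The metal-powder blend has burn rate 6 mm/s, which is > 2.2 mm/s, so it is Category FS (Flammable Solid).
With burn rate 4.4 mm/s (> 2.2 mm/s), the match heads (bulk) fall in Category FS.
Category FS net quantity: (two 26 g packs = 52 g) + (one 2.8 oz pack = 79.52 g) = 131.52 g.
131.52 g exceeds the road limit of 100 g for Category FS.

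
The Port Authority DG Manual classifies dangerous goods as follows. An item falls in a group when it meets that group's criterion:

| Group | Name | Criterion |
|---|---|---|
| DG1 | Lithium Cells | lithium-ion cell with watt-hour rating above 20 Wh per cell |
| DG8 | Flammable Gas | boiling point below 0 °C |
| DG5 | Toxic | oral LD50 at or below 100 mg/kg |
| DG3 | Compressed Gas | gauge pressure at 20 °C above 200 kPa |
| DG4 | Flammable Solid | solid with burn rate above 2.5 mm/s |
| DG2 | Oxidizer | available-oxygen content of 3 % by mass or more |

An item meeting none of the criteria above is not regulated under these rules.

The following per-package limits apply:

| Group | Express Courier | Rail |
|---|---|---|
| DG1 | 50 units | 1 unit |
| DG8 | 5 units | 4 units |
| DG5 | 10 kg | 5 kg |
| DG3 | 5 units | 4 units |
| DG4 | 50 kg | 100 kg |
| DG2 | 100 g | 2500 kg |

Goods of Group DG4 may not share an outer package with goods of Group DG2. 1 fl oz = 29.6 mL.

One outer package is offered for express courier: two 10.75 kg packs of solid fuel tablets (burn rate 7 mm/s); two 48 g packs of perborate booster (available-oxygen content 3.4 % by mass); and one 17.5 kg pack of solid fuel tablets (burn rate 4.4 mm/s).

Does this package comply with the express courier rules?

No

With burn rate 7 mm/s (> 2.5 mm/s), the solid fuel tablets fall in Group DG4.
With available-oxygen content 3.4 % by mass (≥ 3 % by mass), the perborate booster falls in Group DG2.
The solid fuel tablets have burn rate 4.4 mm/s, which is > 2.5 mm/s, so they are Group DG4 (Flammable Solid).
Group DG4 net quantity: (two 10.75 kg packs = 21.5 kg) + 17.5 kg = 39 kg.
39 kg is within the express courier limit of 50 kg for Group DG4.
Group DG2 quantity: two 48 g packs = 96 g.
96 g ≤ 100 g (express courier limit, Group DG2) — within limit.
Group DG4 and Group DG2 may not share an outer package.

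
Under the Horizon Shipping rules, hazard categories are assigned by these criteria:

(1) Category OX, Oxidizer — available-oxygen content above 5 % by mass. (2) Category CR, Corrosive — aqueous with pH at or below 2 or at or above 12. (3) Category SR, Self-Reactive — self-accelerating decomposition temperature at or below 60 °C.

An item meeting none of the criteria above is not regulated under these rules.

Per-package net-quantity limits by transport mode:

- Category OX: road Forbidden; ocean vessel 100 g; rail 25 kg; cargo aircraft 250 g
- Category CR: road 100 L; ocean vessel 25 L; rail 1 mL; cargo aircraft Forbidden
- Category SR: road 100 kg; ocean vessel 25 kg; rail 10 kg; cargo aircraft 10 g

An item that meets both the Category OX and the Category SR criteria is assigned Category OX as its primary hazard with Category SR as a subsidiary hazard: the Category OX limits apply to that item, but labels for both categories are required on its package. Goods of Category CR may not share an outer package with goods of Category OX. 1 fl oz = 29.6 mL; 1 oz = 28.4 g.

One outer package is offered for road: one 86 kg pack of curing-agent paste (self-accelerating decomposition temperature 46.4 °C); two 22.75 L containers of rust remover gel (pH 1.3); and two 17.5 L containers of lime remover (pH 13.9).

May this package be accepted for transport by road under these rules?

Yes

Curing-agent paste: self-accelerating decomposition temperature 46.4 °C ≤ 60 °C → Category SR (Self-Reactive).
With pH 1.3 (≤ 2), the rust remover gel falls in Category CR.
With pH 13.9 (≥ 12), the lime remover falls in Category CR.
Category CR net quantity: (two 22.75 L containers = 45.5 L) + (two 17.5 L containers = 35 L) = 80.5 L.
80.5 L ≤ 100 L (road limit, Category CR) — within limit.
Category SR quantity: 86 kg.
That is within the Category SR road limit of 100 kg.
The segregation rule (Category CR with Category OX) does not apply to Category CR with Category SR.
Every hazard category is within its road limit and no segregation rule is violated.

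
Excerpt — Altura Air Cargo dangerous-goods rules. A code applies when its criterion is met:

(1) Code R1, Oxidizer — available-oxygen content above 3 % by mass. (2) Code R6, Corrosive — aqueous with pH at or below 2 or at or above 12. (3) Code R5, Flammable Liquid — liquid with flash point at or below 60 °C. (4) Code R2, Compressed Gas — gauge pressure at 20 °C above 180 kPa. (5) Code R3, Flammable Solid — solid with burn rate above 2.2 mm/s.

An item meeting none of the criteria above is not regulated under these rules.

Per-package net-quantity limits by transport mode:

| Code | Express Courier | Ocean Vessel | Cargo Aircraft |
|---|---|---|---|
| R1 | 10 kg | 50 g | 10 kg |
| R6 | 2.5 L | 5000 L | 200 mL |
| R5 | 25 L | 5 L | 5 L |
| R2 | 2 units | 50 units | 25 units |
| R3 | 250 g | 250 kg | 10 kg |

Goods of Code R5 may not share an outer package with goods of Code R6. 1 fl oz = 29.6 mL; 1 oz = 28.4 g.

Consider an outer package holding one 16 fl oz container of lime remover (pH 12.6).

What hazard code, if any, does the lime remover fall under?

Code R6

pH 12.6 meets the Code R6 criterion (Corrosive), so the lime remover is Code R6.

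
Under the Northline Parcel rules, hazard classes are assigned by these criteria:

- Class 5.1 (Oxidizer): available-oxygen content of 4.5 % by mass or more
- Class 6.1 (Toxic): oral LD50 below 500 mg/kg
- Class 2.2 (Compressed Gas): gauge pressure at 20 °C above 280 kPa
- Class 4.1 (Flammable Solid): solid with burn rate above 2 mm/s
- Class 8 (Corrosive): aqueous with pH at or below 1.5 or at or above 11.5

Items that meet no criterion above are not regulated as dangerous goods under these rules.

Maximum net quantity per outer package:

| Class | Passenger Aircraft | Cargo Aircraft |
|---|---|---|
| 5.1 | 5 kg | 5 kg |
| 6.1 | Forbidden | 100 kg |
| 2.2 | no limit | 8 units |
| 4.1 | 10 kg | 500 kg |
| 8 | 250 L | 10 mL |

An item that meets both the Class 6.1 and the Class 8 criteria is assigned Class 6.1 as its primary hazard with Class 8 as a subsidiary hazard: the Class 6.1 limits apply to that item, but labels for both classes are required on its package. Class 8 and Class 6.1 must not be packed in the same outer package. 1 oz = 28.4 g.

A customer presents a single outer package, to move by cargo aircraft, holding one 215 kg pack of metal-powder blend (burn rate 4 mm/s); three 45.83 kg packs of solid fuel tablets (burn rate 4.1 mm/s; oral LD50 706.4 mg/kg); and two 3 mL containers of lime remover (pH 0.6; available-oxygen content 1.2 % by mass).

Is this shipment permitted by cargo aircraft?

The metal-powder blend has burn rate 4 mm/s, which is > 2 mm/s, so it is Class 4.1 (Flammable Solid).
The solid fuel tablets have burn rate 4.1 mm/s, which is > 2 mm/s, so they are Class 4.1 (Flammable Solid).
With pH 0.6 (≤ 1.5), the lime remover falls in Class 8.
Class 8 quantity: two 3 mL containers = 6 mL.
That is within the Class 8 cargo aircraft limit of 10 mL.
Class 4.1 net quantity: 215 kg + (three 45.83 kg packs = 137.49 kg) = 352.49 kg.
352.49 kg ≤ 500 kg (cargo aircraft limit, Class 4.1) — within limit.
The segregation rule (Class 8 with Class 6.1) does not apply to Class 8 with Class 4.1.
Every hazard class is within its cargo aircraft limit and no segregation rule is violated.

Yes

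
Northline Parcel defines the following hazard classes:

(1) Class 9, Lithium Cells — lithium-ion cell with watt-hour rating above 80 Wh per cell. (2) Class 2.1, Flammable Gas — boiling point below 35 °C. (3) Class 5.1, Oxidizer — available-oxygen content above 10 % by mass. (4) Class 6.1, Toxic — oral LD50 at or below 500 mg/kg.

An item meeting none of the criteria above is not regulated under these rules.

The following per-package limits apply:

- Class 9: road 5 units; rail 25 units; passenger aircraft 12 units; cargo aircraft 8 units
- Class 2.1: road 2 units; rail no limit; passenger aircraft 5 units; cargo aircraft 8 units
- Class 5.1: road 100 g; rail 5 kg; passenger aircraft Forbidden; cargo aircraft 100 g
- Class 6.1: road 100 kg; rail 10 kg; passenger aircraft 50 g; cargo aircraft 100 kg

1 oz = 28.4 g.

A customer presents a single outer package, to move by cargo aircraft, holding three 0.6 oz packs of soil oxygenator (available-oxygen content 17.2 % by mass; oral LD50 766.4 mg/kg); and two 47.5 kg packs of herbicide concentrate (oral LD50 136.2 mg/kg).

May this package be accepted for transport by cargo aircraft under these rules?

With available-oxygen content 17.2 % by mass (> 10 % by mass), the soil oxygenator falls in Class 5.1.
The herbicide concentrate has oral LD50 136.2 mg/kg, which is ≤ 500 mg/kg, so it is Class 6.1 (Toxic).
Class 5.1 quantity: three 0.6 oz packs = 51.12 g.
51.12 g is within the cargo aircraft limit of 100 g for Class 5.1.
Class 6.1 quantity: two 47.5 kg packs = 95 kg.
That is within the Class 6.1 cargo aircraft limit of 100 kg.
Every hazard class is within its cargo aircraft limit and no segregation rule is violated.

Yes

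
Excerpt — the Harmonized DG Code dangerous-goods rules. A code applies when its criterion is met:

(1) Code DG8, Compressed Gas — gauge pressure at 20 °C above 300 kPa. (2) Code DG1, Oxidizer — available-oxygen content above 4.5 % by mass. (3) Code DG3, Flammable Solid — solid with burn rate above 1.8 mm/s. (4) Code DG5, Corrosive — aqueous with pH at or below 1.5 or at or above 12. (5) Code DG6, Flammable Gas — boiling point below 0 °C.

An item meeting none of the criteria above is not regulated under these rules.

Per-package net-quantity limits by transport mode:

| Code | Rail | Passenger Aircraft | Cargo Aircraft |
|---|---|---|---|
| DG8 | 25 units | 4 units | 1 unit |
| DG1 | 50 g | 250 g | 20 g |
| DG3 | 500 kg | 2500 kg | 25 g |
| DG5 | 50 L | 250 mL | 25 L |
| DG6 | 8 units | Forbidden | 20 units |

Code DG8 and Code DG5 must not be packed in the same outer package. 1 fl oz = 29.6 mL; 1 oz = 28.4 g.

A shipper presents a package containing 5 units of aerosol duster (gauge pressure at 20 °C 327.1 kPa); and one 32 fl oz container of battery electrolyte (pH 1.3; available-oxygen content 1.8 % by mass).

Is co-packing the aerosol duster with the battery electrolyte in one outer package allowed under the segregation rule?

No

With gauge pressure at 20 °C 327.1 kPa (> 300 kPa), the aerosol duster falls in Code DG8.
The battery electrolyte has pH 1.3, which is ≤ 1.5, so it is Code DG5 (Corrosive).
Code DG8 and Code DG5 may not share an outer package.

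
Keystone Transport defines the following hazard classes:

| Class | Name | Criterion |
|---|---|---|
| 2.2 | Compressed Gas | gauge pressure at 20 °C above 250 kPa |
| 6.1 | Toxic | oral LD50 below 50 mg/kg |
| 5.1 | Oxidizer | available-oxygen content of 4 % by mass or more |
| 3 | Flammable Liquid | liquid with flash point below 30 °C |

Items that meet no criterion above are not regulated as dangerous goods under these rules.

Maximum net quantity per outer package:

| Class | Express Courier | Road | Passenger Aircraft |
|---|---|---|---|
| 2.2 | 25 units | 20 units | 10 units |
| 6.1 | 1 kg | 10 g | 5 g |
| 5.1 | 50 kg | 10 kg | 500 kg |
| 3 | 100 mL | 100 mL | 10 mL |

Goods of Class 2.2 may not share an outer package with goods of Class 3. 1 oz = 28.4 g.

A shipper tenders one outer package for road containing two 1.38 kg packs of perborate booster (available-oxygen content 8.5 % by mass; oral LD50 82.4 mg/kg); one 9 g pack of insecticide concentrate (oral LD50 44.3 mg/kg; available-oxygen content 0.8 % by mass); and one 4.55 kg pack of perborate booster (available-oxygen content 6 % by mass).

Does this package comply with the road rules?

Yes

Available-oxygen content 8.5 % by mass meets the Class 5.1 criterion (Oxidizer), so the perborate booster is Class 5.1.
Insecticide concentrate: oral LD50 44.3 mg/kg < 50 mg/kg → Class 6.1 (Toxic).
With available-oxygen content 6 % by mass (≥ 4 % by mass), the perborate booster falls in Class 5.1.
Total Class 5.1: (two 1.38 kg packs = 2.76 kg) + 4.55 kg = 7.31 kg.
7.31 kg ≤ 10 kg (road limit, Class 5.1) — within limit.
Class 6.1 quantity: 9 g.
9 g ≤ 10 g (road limit, Class 6.1) — within limit.
The segregation rule (Class 2.2 with Class 3) does not apply to Class 5.1 with Class 6.1.
Every hazard class is within its road limit and no segregation rule is violated.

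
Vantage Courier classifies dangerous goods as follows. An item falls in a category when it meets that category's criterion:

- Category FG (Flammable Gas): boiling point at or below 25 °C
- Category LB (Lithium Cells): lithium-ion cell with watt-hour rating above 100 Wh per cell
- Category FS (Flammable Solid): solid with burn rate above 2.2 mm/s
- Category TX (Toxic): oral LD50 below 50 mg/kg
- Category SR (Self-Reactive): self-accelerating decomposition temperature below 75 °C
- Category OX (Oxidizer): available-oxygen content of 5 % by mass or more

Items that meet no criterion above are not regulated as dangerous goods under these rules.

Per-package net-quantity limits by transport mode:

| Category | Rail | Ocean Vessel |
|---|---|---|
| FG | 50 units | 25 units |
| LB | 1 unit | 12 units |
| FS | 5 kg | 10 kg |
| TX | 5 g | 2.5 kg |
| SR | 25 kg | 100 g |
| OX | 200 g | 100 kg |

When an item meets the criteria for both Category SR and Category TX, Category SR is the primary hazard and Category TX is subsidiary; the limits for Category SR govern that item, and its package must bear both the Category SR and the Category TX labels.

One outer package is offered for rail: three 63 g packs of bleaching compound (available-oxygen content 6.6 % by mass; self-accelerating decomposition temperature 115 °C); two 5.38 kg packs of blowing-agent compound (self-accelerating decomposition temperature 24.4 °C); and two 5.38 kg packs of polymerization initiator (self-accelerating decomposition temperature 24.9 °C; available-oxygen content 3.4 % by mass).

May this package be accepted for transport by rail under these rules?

Yes

The bleaching compound has available-oxygen content 6.6 % by mass, which is ≥ 5 % by mass, so it is Category OX (Oxidizer).
The blowing-agent compound has self-accelerating decomposition temperature 24.4 °C, which is < 75 °C, so it is Category SR (Self-Reactive).
With self-accelerating decomposition temperature 24.9 °C (< 75 °C), the polymerization initiator falls in Category SR.
Category SR net quantity: (two 5.38 kg packs = 10.76 kg) + (two 5.38 kg packs = 10.76 kg) = 21.52 kg.
That is within the Category SR rail limit of 25 kg.
Category OX quantity: three 63 g packs = 189 g.
189 g is within the rail limit of 200 g for Category OX.
Every hazard category is within its rail limit and no segregation rule is violated.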